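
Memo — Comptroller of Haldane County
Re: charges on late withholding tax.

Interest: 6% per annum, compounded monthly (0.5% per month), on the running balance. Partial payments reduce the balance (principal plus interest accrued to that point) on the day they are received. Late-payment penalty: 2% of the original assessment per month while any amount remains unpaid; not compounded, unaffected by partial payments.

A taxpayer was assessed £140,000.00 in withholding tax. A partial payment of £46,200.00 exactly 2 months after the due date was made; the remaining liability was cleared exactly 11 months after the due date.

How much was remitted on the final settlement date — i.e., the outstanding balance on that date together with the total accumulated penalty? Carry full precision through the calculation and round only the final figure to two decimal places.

£130,374.35

Balance at month 2: £140,000.0000 × (1 + 0.005)^2 = £141,403.5000
After £46,200.00 payment: £141,403.5000 − £46,200.00 = £95,203.5000
Balance at month 11: £95,203.5000 × (1 + 0.005)^9 = £99,574.3478…
Penalty: 11 × 2% × £140,000.00 = £30,800.00
Final settlement = outstanding balance + penalty = £99,574.3478… + £30,800.00 = £130,374.35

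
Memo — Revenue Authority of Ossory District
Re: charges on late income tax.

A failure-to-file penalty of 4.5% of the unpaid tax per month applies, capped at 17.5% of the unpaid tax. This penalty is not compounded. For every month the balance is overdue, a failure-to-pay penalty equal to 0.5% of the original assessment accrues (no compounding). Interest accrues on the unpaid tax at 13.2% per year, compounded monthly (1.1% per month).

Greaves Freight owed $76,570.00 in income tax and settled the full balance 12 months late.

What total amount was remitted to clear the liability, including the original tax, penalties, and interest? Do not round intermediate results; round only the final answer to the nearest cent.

Failure-to-file: 12 × 4.5% × $76,570.00 = $41,347.80, capped at 17.5% × $76,570.00 = $13,399.75
Failure-to-pay penalty: 12 × 0.5% × $76,570.00 = $4,594.20
Interest: $76,570.00 × ((1 + 0.011)^12 − 1) = $76,570.00 × 0.1402862… = $10,741.7141…
Total = $76,570.00 + $17,993.9500 + $10,741.7141… = $105,305.66

$105,305.66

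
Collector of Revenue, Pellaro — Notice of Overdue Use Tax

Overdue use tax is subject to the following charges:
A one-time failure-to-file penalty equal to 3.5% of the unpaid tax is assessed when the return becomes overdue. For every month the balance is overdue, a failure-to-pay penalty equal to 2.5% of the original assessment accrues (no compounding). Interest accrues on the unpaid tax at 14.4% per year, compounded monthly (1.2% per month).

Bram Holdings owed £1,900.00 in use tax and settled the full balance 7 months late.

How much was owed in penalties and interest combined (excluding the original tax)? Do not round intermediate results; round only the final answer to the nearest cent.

Failure-to-file penalty: 3.5% × £1,900.00 = £66.50
Failure-to-pay penalty: 7 × 2.5% × £1,900.00 = £332.50
Interest: £1,900.00 × ((1 + 0.012)^7 − 1) = £1,900.00 × 0.0870852… = £165.4619…
Penalties + interest = £399.0000 + £165.4619… = £564.46

£564.46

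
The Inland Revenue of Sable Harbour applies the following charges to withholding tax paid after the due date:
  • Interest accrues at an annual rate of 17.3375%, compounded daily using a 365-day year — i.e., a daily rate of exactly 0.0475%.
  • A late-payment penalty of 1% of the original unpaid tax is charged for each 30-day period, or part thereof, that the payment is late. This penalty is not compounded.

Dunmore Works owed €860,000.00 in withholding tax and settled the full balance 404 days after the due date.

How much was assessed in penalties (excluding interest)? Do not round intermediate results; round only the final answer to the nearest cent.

Penalty periods: ⌈404/30⌉ = 14; penalty = 14 × 1% × €860,000.00 = €120,400.00

€120,400.00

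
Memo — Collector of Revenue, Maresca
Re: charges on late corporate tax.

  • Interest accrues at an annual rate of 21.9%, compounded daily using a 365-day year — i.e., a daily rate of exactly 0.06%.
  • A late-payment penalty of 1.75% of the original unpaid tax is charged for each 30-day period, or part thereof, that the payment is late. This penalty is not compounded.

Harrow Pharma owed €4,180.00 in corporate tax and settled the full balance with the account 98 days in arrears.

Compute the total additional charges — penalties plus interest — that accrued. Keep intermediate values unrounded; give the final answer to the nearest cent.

€545.68

Penalty periods: ⌈98/30⌉ = 4; penalty = 4 × 1.75% × €4,180.00 = €292.60
Interest: €4,180.00 × ((1 + 0.0006)^98 − 1) = €4,180.00 × 0.06054441… = €253.0756…
Penalties + interest = €292.6000 + €253.0756… = €545.68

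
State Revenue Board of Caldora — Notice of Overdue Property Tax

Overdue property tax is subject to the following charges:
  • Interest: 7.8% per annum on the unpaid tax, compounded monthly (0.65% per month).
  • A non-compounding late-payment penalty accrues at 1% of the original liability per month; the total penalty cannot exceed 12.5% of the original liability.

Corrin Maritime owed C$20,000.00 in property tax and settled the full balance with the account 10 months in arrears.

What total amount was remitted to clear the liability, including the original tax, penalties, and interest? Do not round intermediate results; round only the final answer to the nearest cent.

C$23,338.69

Penalty: 10 × 1% × C$20,000.00 = C$2,000.00 (below the 12.5% cap of C$2,500.00)
Interest: C$20,000.00 × ((1 + 0.0065)^10 − 1) = C$20,000.00 × 0.0669346… = C$1,338.6917…
Total = C$20,000.00 + C$2,000.0000 + C$1,338.6917… = C$23,338.69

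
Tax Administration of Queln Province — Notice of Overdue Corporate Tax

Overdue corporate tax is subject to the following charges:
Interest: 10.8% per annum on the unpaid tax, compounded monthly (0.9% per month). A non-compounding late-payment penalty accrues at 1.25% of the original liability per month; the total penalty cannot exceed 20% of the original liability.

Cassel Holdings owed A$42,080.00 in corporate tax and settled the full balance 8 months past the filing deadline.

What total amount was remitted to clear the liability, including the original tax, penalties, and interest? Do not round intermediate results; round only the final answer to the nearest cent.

A$49,414.93

Penalty: 8 × 1.25% × A$42,080.00 = A$4,208.00 (below the 20% cap of A$8,416.00)
Interest: A$42,080.00 × ((1 + 0.009)^8 − 1) = A$42,080.00 × 0.0743093… = A$3,126.9348…
Total = A$42,080.00 + A$4,208.0000 + A$3,126.9348… = A$49,414.93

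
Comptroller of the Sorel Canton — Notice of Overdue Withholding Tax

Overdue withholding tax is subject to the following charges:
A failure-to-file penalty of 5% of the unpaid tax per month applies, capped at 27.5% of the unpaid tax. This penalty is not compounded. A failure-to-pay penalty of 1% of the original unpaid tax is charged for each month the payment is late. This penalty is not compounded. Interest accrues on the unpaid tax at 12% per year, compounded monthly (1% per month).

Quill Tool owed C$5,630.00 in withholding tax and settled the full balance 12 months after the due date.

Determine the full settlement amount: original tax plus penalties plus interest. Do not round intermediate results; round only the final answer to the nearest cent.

Failure-to-file: 12 × 5% × C$5,630.00 = C$3,378.00, capped at 27.5% × C$5,630.00 = C$1,548.25
Failure-to-pay penalty = 1% × C$5,630.00 × 12 mo = C$675.60
Interest: C$5,630.00 × ((1 + 0.01)^12 − 1) = C$5,630.00 × 0.1268250… = C$714.0249…
Total = C$5,630.00 + C$2,223.8500 + C$714.0249… = C$8,567.87

C$8,567.87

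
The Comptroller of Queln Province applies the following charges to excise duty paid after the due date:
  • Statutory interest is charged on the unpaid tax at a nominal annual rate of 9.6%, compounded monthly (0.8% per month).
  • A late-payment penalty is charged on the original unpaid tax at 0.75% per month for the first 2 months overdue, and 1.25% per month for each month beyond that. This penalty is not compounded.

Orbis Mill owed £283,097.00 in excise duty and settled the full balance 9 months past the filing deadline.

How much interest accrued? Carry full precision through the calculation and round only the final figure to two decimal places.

£21,047.56

Interest: £283,097.00 × ((1 + 0.008)^9 − 1) = £283,097.00 × 0.0743475… = £21,047.5622…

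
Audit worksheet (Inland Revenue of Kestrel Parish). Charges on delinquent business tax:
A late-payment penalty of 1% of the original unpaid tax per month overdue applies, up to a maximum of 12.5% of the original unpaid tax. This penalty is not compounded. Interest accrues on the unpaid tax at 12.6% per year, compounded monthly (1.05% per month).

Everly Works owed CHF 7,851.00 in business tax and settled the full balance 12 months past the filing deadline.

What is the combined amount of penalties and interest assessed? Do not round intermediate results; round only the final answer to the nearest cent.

Penalty: 12 × 1% × CHF 7,851.00 = CHF 942.12 (below the 12.5% cap of CHF 981.38…)
Interest: CHF 7,851.00 × ((1 + 0.0105)^12 − 1) = CHF 7,851.00 × 0.1335373… = CHF 1,048.4013…
Penalties + interest = CHF 942.1200 + CHF 1,048.4013… = CHF 1,990.52

CHF 1,990.52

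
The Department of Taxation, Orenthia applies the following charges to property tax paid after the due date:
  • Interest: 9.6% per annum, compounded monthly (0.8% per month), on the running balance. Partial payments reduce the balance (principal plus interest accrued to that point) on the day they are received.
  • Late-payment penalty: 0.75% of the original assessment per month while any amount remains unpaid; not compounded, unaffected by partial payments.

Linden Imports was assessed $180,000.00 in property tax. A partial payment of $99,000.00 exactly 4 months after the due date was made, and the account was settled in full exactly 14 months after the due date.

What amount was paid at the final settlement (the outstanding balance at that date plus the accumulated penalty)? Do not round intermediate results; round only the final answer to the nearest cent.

Balance at month 4: $180,000.0000 × (1 + 0.008)^4 = $185,829.4894…
After $99,000.00 payment: $185,829.4894… − $99,000.00 = $86,829.4894…
Balance at month 14: $86,829.4894… × (1 + 0.008)^10 = $94,031.3277…
Penalty: 14 × 0.75% × $180,000.00 = $18,900.00
Final settlement = outstanding balance + penalty = $94,031.3277… + $18,900.00 = $112,931.33

$112,931.33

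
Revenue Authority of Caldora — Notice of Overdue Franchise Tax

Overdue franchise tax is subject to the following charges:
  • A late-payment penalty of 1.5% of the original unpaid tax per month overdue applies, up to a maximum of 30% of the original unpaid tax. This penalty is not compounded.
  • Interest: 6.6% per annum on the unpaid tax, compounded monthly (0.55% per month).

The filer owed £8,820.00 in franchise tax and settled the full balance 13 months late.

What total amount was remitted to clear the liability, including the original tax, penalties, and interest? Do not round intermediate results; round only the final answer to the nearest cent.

£11,191.77

Penalty: 13 × 1.5% × £8,820.00 = £1,719.90 (below the 30% cap of £2,646.00)
Interest: £8,820.00 × ((1 + 0.0055)^13 − 1) = £8,820.00 × 0.0739077… = £651.8663…
Total = £8,820.00 + £1,719.9000 + £651.8663… = £11,191.77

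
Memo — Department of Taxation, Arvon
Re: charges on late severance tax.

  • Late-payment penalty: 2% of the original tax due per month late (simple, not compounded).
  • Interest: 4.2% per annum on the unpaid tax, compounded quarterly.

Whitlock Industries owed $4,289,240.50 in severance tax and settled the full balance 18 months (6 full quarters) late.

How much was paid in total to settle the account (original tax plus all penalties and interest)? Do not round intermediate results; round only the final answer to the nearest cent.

$6,110,782.65

Late-payment penalty: 18 × 2% × $4,289,240.50 = $1,544,126.58
Interest (4.2%/yr ÷ 4 = 1.05%/quarter): $4,289,240.50 × ((1 + 0.0105)^6 − 1) = $277,415.5749…
Total = $4,289,240.50 + $1,544,126.5800 + $277,415.5749… = $6,110,782.65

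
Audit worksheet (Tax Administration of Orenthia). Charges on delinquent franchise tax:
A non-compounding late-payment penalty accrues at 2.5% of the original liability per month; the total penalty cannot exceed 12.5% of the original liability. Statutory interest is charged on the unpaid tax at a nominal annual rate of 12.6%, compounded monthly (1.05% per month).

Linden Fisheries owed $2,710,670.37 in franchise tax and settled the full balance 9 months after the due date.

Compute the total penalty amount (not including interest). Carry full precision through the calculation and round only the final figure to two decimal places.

Penalty (uncapped): 9 × 2.5% × $2,710,670.37 = $609,900.83…; cap = 12.5% × $2,710,670.37 = $338,833.80… → penalty = $338,833.80…

$338,833.80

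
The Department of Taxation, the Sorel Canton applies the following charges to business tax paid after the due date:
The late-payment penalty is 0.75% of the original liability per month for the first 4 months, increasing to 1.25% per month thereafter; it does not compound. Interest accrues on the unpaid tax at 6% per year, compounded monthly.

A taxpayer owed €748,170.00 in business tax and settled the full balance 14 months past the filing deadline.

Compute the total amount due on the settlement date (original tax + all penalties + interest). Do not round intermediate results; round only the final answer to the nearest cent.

Penalty, months 1–4: 4 × 0.75% × €748,170.00 = €22,445.10
Penalty, months 5–14: 10 × 1.25% × €748,170.00 = €93,521.25
Interest (6%/yr ÷ 12 = 0.5%/month): €748,170.00 × ((1 + 0.005)^14 − 1) = €54,108.5013…
Total = €748,170.00 + €115,966.3500 + €54,108.5013… = €918,244.85

€918,244.85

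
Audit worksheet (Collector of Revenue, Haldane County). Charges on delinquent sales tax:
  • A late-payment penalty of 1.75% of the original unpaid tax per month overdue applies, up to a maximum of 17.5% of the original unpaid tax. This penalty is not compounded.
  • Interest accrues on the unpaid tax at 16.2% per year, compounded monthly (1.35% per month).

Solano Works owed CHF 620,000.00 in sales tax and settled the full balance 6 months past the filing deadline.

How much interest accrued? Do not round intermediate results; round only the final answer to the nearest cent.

CHF 51,945.74

Interest: CHF 620,000.00 × ((1 + 0.0135)^6 − 1) = CHF 620,000.00 × 0.0837835… = CHF 51,945.7442…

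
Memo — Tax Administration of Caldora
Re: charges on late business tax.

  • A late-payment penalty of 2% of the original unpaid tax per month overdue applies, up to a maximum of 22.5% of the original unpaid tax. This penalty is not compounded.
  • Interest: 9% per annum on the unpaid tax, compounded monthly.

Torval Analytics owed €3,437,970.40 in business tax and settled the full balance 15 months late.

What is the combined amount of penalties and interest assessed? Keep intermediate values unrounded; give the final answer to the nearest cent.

€1,181,295.55

Penalty (uncapped): 15 × 2% × €3,437,970.40 = €1,031,391.12; cap = 22.5% × €3,437,970.40 = €773,543.34 → penalty = €773,543.34
Interest (9%/yr ÷ 12 = 0.75%/month): €3,437,970.40 × ((1 + 0.0075)^15 − 1) = €407,752.2083…
Penalties + interest = €773,543.3400 + €407,752.2083… = €1,181,295.55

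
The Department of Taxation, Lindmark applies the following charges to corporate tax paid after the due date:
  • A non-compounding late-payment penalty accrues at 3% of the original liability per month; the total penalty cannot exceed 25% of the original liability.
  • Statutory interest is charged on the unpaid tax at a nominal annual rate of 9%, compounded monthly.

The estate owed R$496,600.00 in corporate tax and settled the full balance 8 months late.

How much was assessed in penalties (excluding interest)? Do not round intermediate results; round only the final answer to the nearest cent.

Penalty: 8 × 3% × R$496,600.00 = R$119,184.00 (below the 25% cap of R$124,150.00)

R$119,184.00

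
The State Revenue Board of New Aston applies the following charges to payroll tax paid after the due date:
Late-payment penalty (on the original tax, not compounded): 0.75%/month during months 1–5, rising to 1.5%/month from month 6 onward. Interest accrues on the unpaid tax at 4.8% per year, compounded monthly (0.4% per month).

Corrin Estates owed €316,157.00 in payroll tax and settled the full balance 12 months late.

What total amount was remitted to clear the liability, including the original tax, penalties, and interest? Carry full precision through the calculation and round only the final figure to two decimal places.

Penalty, months 1–5: 5 × 0.75% × €316,157.00 = €11,855.89…
Penalty, months 6–12: 7 × 1.5% × €316,157.00 = €33,196.49…
Interest: €316,157.00 × ((1 + 0.004)^12 − 1) = €316,157.00 × 0.0490702… = €15,513.8896…
Total = €316,157.00 + €45,052.3725 + €15,513.8896… = €376,723.26

€376,723.26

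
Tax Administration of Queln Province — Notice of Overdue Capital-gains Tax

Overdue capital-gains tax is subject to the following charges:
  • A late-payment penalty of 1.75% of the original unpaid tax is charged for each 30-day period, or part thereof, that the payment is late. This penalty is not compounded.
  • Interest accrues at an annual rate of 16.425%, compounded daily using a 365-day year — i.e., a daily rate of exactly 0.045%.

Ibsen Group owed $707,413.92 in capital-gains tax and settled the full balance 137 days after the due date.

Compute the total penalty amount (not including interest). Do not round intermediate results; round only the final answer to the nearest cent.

$61,898.72

Penalty periods: ⌈137/30⌉ = 5; penalty = 5 × 1.75% × $707,413.92 = $61,898.72…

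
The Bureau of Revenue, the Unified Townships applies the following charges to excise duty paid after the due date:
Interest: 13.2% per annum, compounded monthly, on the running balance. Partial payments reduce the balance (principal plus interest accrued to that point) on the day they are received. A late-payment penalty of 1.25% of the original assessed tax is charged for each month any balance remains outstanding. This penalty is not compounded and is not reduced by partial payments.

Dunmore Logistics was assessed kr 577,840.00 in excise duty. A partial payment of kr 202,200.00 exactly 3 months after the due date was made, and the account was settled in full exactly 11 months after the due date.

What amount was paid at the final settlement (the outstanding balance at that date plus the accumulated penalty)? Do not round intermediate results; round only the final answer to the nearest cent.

kr 510,492.97

Monthly rate = 13.2% ÷ 12 = 1.1%
Balance at month 3: kr 577,840.0000 × (1 + 0.011)^3 = kr 597,119.2450…
After kr 202,200.00 payment: kr 597,119.2450… − kr 202,200.00 = kr 394,919.2450…
Balance at month 11: kr 394,919.2450… × (1 + 0.011)^8 = kr 431,039.9690…
Penalty: 11 × 1.25% × kr 577,840.00 = kr 79,453.00
Final settlement = outstanding balance + penalty = kr 431,039.9690… + kr 79,453.00 = kr 510,492.97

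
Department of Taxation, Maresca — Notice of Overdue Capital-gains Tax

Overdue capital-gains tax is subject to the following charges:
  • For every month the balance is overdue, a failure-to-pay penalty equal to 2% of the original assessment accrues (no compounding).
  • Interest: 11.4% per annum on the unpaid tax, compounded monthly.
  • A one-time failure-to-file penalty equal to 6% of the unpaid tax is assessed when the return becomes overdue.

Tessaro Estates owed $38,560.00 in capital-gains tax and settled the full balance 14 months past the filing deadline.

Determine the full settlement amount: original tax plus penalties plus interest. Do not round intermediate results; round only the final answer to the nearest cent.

$57,127.92

Failure-to-file penalty: 6% × $38,560.00 = $2,313.60
Failure-to-pay penalty: 14 × 2% × $38,560.00 = $10,796.80
Interest (11.4%/yr ÷ 12 = 0.95%/month): $38,560.00 × ((1 + 0.0095)^14 − 1) = $5,457.5181…
Total = $38,560.00 + $13,110.4000 + $5,457.5181… = $57,127.92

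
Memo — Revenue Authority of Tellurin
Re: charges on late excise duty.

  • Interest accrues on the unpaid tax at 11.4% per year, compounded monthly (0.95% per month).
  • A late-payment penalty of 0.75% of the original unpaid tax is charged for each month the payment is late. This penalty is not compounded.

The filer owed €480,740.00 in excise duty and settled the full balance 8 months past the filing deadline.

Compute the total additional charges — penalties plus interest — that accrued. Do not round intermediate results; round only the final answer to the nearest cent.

Late-payment penalty: 8 × 0.75% × €480,740.00 = €28,844.40
Interest: €480,740.00 × ((1 + 0.0095)^8 − 1) = €480,740.00 × 0.0785756… = €37,774.4279…
Penalties + interest = €28,844.4000 + €37,774.4279… = €66,618.83

€66,618.83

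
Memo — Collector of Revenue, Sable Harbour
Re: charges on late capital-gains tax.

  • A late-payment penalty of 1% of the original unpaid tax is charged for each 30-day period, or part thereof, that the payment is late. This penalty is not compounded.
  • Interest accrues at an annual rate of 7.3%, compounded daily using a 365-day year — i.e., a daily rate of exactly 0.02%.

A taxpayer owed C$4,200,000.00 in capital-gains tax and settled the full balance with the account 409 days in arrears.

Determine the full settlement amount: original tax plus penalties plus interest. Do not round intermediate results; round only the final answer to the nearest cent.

C$5,145,965.43

Penalty periods: ⌈409/30⌉ = 14; penalty = 14 × 1% × C$4,200,000.00 = C$588,000.00
Interest: C$4,200,000.00 × ((1 + 0.0002)^409 − 1) = C$4,200,000.00 × 0.08522986… = C$357,965.4302…
Total = C$4,200,000.00 + C$588,000.0000 + C$357,965.4302… = C$5,145,965.43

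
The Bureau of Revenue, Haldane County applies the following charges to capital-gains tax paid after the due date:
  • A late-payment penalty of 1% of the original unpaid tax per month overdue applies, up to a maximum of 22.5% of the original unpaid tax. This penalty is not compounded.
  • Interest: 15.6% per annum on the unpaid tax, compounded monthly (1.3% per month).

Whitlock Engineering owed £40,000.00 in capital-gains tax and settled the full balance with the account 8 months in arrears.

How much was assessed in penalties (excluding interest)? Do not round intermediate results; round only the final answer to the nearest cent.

Penalty: 8 × 1% × £40,000.00 = £3,200.00 (below the 22.5% cap of £9,000.00)

£3,200.00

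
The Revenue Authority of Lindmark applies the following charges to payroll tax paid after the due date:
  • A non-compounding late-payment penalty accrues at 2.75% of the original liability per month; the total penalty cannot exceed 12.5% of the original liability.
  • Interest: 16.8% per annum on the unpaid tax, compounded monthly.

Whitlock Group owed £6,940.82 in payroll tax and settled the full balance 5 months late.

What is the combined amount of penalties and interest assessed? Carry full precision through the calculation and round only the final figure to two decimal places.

Penalty (uncapped): 5 × 2.75% × £6,940.82 = £954.36…; cap = 12.5% × £6,940.82 = £867.60… → penalty = £867.60…
Interest (16.8%/yr ÷ 12 = 1.4%/month): £6,940.82 × ((1 + 0.014)^5 − 1) = £499.6532…
Penalties + interest = £867.6025 + £499.6532… = £1,367.26

£1,367.26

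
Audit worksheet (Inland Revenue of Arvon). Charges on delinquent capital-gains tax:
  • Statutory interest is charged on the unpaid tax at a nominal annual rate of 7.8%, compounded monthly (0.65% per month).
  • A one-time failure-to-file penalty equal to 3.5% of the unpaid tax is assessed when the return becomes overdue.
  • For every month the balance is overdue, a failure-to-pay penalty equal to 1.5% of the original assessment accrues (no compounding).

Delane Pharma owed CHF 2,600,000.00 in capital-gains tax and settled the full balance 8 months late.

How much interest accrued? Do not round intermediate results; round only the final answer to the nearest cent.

CHF 138,316.11

Interest: CHF 2,600,000.00 × ((1 + 0.0065)^8 − 1) = CHF 2,600,000.00 × 0.0531985… = CHF 138,316.1120…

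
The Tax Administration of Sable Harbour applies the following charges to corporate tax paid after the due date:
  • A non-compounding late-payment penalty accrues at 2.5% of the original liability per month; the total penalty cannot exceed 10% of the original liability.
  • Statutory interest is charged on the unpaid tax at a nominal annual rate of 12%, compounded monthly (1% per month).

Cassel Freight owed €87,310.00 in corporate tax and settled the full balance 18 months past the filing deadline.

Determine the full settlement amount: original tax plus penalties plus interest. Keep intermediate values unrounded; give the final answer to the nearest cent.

Penalty (uncapped): 18 × 2.5% × €87,310.00 = €39,289.50; cap = 10% × €87,310.00 = €8,731.00 → penalty = €8,731.00
Interest: €87,310.00 × ((1 + 0.01)^18 − 1) = €87,310.00 × 0.1961475… = €17,125.6361…
Total = €87,310.00 + €8,731.0000 + €17,125.6361… = €113,166.64

€113,166.64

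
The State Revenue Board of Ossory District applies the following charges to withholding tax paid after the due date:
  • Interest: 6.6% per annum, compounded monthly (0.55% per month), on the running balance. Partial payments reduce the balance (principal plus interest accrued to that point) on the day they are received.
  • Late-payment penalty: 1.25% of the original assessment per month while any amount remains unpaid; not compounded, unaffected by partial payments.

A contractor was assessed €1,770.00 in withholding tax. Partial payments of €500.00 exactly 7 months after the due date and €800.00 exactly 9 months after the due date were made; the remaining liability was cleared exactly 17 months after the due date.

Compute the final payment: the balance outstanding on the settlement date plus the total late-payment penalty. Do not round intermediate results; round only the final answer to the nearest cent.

Balance at month 7: €1,770.0000 × (1 + 0.0055)^7 = €1,839.2798…
After €500.00 payment: €1,839.2798… − €500.00 = €1,339.2798…
Balance at month 9: €1,339.2798… × (1 + 0.0055)^2 = €1,354.0523…
After €800.00 payment: €1,354.0523… − €800.00 = €554.0523…
Balance at month 17: €554.0523… × (1 + 0.0055)^8 = €578.9051…
Penalty: 17 × 1.25% × €1,770.00 = €376.13…
Final settlement = outstanding balance + penalty = €578.9051… + €376.13… = €955.03

€955.03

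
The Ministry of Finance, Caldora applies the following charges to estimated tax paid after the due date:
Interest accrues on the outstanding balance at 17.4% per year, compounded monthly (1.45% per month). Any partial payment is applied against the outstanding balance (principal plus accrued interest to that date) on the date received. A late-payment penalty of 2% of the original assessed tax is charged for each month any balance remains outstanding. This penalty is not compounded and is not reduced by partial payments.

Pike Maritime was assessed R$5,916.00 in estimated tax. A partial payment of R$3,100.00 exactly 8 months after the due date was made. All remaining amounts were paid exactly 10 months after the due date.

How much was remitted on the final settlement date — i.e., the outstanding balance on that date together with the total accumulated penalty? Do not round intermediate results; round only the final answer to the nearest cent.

Balance at month 8: R$5,916.0000 × (1 + 0.0145)^8 = R$6,638.1120…
After R$3,100.00 payment: R$6,638.1120… − R$3,100.00 = R$3,538.1120…
Balance at month 10: R$3,538.1120… × (1 + 0.0145)^2 = R$3,641.4611…
Penalty: 10 × 2% × R$5,916.00 = R$1,183.20
Final settlement = outstanding balance + penalty = R$3,641.4611… + R$1,183.20 = R$4,824.66

R$4,824.66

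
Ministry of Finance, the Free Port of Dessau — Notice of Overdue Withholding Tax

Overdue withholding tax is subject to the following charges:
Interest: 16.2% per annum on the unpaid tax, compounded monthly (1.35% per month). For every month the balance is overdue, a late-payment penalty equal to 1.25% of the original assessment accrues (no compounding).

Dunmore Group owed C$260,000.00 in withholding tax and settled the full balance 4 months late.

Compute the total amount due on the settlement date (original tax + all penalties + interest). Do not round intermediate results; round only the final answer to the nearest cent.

C$287,326.88

Late-payment penalty: 4 × 1.25% × C$260,000.00 = C$13,000.00
Interest: C$260,000.00 × ((1 + 0.0135)^4 − 1) = C$260,000.00 × 0.0551034… = C$14,326.8774…
Total = C$260,000.00 + C$13,000.0000 + C$14,326.8774… = C$287,326.88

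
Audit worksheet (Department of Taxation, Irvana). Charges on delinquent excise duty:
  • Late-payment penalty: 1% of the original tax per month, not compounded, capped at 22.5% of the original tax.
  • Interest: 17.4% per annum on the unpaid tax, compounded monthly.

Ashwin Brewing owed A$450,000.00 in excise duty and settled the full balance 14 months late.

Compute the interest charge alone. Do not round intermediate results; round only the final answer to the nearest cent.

A$100,479.60

Interest (17.4%/yr ÷ 12 = 1.45%/month): A$450,000.00 × ((1 + 0.0145)^14 − 1) = A$100,479.6047…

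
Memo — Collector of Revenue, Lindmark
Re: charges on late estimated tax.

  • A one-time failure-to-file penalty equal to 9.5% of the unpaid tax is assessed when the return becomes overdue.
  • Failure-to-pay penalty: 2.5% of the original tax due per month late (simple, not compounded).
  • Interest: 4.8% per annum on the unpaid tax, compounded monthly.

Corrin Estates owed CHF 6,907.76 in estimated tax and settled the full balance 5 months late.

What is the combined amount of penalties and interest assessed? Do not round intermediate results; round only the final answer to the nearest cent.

CHF 1,658.97

Failure-to-file penalty: 9.5% × CHF 6,907.76 = CHF 656.24…
Failure-to-pay penalty = 2.5% × CHF 6,907.76 × 5 mo = CHF 863.47
Interest (4.8%/yr ÷ 12 = 0.4%/month): CHF 6,907.76 × ((1 + 0.004)^5 − 1) = CHF 139.2649…
Penalties + interest = CHF 1,519.7072 + CHF 139.2649… = CHF 1,658.97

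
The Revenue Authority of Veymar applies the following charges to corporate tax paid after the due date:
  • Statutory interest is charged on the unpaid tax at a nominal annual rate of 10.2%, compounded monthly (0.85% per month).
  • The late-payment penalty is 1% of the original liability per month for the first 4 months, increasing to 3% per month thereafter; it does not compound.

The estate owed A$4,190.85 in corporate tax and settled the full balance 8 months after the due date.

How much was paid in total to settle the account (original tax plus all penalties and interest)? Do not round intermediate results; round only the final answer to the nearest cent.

A$5,154.99

Penalty, months 1–4: 4 × 1% × A$4,190.85 = A$167.63…
Penalty, months 5–8: 4 × 3% × A$4,190.85 = A$502.90…
Interest: A$4,190.85 × ((1 + 0.0085)^8 − 1) = A$4,190.85 × 0.0700578… = A$293.6016…
Total = A$4,190.85 + A$670.5360 + A$293.6016… = A$5,154.99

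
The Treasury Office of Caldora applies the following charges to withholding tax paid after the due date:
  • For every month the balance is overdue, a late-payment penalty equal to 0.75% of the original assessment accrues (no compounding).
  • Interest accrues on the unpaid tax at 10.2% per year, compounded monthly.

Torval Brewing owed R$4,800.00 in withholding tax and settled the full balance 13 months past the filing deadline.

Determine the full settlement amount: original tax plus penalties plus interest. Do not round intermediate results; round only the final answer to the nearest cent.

Late-payment penalty = 0.75% × R$4,800.00 × 13 mo = R$468.00
Interest (10.2%/yr ÷ 12 = 0.85%/month): R$4,800.00 × ((1 + 0.0085)^13 − 1) = R$558.3117…
Total = R$4,800.00 + R$468.0000 + R$558.3117… = R$5,826.31

R$5,826.31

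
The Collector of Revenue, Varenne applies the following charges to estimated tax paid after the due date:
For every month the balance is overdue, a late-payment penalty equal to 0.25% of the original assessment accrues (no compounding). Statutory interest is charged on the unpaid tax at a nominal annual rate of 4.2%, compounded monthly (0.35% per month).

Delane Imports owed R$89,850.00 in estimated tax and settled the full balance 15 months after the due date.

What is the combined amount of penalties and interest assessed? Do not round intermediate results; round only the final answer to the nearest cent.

Late-payment penalty = 0.25% × R$89,850.00 × 15 mo = R$3,369.38…
Interest: R$89,850.00 × ((1 + 0.0035)^15 − 1) = R$89,850.00 × 0.0538060… = R$4,834.4659…
Penalties + interest = R$3,369.3750 + R$4,834.4659… = R$8,203.84

R$8,203.84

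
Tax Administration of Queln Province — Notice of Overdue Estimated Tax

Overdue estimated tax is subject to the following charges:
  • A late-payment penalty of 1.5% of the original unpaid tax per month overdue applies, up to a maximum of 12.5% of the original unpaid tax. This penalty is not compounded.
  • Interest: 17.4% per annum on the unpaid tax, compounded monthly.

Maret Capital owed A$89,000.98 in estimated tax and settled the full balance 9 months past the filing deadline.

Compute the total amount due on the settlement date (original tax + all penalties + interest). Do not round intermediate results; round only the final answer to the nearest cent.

Penalty (uncapped): 9 × 1.5% × A$89,000.98 = A$12,015.13…; cap = 12.5% × A$89,000.98 = A$11,125.12… → penalty = A$11,125.12…
Interest (17.4%/yr ÷ 12 = 1.45%/month): A$89,000.98 × ((1 + 0.0145)^9 − 1) = A$12,311.5711…
Total = A$89,000.98 + A$11,125.1225 + A$12,311.5711… = A$112,437.67

A$112,437.67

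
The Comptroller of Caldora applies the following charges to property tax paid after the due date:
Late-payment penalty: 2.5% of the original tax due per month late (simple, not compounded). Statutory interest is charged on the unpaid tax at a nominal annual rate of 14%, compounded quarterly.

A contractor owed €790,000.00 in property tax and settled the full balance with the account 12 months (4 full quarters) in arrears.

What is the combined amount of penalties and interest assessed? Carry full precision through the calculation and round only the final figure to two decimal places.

Late-payment penalty = 2.5% × €790,000.00 × 12 mo = €237,000.00
Interest (14%/yr ÷ 4 = 3.5%/quarter): €790,000.00 × ((1 + 0.035)^4 − 1) = €116,543.1705…
Penalties + interest = €237,000.0000 + €116,543.1705… = €353,543.17

€353,543.17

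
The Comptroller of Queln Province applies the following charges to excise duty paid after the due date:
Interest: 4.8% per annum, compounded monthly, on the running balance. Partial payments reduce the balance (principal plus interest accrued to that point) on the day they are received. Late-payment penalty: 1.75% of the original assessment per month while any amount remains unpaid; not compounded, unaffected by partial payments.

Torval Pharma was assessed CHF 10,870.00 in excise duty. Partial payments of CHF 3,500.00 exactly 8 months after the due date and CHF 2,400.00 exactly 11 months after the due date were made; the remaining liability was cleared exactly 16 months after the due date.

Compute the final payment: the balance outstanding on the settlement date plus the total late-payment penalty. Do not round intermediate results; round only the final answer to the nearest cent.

CHF 8,568.58

Monthly rate = 4.8% ÷ 12 = 0.4%
Balance at month 8: CHF 10,870.0000 × (1 + 0.004)^8 = CHF 11,222.7489…
After CHF 3,500.00 payment: CHF 11,222.7489… − CHF 3,500.00 = CHF 7,722.7489…
Balance at month 11: CHF 7,722.7489… × (1 + 0.004)^3 = CHF 7,815.7931…
After CHF 2,400.00 payment: CHF 7,815.7931… − CHF 2,400.00 = CHF 5,415.7931…
Balance at month 16: CHF 5,415.7931… × (1 + 0.004)^5 = CHF 5,524.9789…
Penalty: 16 × 1.75% × CHF 10,870.00 = CHF 3,043.60
Final settlement = outstanding balance + penalty = CHF 5,524.9789… + CHF 3,043.60 = CHF 8,568.58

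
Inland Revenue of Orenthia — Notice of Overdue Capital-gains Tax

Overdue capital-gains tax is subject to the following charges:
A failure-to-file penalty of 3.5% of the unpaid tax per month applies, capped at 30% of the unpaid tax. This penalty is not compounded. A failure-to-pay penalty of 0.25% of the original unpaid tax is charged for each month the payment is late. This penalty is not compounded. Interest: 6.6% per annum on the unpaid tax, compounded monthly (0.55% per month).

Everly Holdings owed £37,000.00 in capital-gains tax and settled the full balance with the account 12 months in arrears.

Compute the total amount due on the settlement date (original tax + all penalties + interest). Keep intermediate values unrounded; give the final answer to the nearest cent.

£51,727.24

Failure-to-file: 12 × 3.5% × £37,000.00 = £15,540.00, capped at 30% × £37,000.00 = £11,100.00
Failure-to-pay penalty = 0.25% × £37,000.00 × 12 mo = £1,110.00
Interest: £37,000.00 × ((1 + 0.0055)^12 − 1) = £37,000.00 × 0.0680336… = £2,517.2417…
Total = £37,000.00 + £12,210.0000 + £2,517.2417… = £51,727.24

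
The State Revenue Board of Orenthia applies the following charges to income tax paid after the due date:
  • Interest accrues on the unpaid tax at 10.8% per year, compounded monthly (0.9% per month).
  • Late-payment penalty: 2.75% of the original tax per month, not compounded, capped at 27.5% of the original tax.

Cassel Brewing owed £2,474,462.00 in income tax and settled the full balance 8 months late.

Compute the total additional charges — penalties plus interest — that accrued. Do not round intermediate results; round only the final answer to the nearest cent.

Penalty: 8 × 2.75% × £2,474,462.00 = £544,381.64 (below the 27.5% cap of £680,477.05)
Interest: £2,474,462.00 × ((1 + 0.009)^8 − 1) = £2,474,462.00 × 0.0743093… = £183,875.5059…
Penalties + interest = £544,381.6400 + £183,875.5059… = £728,257.15

£728,257.15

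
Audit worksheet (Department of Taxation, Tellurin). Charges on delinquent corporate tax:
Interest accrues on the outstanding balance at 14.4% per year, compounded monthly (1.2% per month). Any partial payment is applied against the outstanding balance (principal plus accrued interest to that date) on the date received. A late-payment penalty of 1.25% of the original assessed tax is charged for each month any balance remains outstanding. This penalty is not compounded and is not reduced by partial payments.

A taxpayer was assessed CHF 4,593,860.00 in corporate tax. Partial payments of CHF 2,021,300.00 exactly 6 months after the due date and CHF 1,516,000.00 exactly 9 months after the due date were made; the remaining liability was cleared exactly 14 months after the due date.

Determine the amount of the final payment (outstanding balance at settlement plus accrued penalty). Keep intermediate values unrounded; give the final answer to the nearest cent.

Balance at month 6: CHF 4,593,860.0000 × (1 + 0.012)^6 = CHF 4,934,700.8571…
After CHF 2,021,300.00 payment: CHF 4,934,700.8571… − CHF 2,021,300.00 = CHF 2,913,400.8571…
Balance at month 9: CHF 2,913,400.8571… × (1 + 0.012)^3 = CHF 3,019,546.9115…
After CHF 1,516,000.00 payment: CHF 3,019,546.9115… − CHF 1,516,000.00 = CHF 1,503,546.9115…
Balance at month 14: CHF 1,503,546.9115… × (1 + 0.012)^5 = CHF 1,595,950.9713…
Penalty: 14 × 1.25% × CHF 4,593,860.00 = CHF 803,925.50
Final settlement = outstanding balance + penalty = CHF 1,595,950.9713… + CHF 803,925.50 = CHF 2,399,876.47

CHF 2,399,876.47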